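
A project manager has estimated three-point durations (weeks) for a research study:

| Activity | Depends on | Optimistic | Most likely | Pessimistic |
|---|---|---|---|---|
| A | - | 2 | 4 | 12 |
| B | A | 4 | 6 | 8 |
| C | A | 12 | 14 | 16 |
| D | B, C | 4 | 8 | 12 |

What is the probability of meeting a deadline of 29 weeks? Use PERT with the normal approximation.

te_A = (2 + 4·4 + 12)/6 = 30/6 = 5; σ²_A = ((12−2)/6)² = 2.778
te_B = (4 + 4·6 + 8)/6 = 36/6 = 6; σ²_B = ((8−4)/6)² = 0.444
te_C = (12 + 4·14 + 16)/6 = 84/6 = 14; σ²_C = ((16−12)/6)² = 0.444
te_D = (4 + 4·8 + 12)/6 = 48/6 = 8; σ²_D = ((12−4)/6)² = 1.778

Forward pass:
ES_A = 0; EF_A = 5
ES_B = 5; EF_B = 5+6 = 11
ES_C = 5; EF_C = 5+14 = 19
ES_D = max(EF_B=11, EF_C=19) = 19; EF_D = 19+8 = 27
Expected project duration μ = 27 weeks. Critical path: A → C → D.

Variance along critical path = 2.778 + 0.444 + 1.778 = 5.000; σ = √5.000 = 2.236 weeks.
Z = (29 − 27) / 2.236 = 0.894
P(T ≤ 29) = Φ(0.894) ≈ 0.814

0.814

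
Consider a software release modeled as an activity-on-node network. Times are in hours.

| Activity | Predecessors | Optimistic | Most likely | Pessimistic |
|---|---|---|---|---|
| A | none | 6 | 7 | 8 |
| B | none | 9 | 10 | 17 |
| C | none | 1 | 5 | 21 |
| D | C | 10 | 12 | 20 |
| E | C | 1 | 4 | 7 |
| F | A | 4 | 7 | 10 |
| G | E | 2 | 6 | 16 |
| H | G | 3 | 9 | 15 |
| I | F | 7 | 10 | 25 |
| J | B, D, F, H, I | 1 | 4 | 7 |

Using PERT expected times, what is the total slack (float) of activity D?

te_A = (6 + 4·7 + 8)/6 = 42/6 = 7
te_B = (9 + 4·10 + 17)/6 = 66/6 = 11
te_C = (1 + 4·5 + 21)/6 = 42/6 = 7
te_D = (10 + 4·12 + 20)/6 = 78/6 = 13
te_E = (1 + 4·4 + 7)/6 = 24/6 = 4
te_F = (4 + 4·7 + 10)/6 = 42/6 = 7
te_G = (2 + 4·6 + 16)/6 = 42/6 = 7
te_H = (3 + 4·9 + 15)/6 = 54/6 = 9
te_I = (7 + 4·10 + 25)/6 = 72/6 = 12
te_J = (1 + 4·4 + 7)/6 = 24/6 = 4

Forward pass:
ES_A = 0; EF_A = 7
ES_B = 0; EF_B = 11
ES_C = 0; EF_C = 7
ES_D = 7; EF_D = 7+13 = 20
ES_E = 7; EF_E = 7+4 = 11
ES_F = 7; EF_F = 7+7 = 14
ES_G = 11; EF_G = 11+7 = 18
ES_H = 18; EF_H = 18+9 = 27
ES_I = 14; EF_I = 14+12 = 26
ES_J = max(EF_B=11, EF_D=20, EF_F=14, EF_H=27, EF_I=26) = 27; EF_J = 27+4 = 31
Expected project duration μ = 31 hours. Critical path: C → E → G → H → J.

Backward pass:
LF_J = 31; LS_J = 31−4 = 27
LF_I = LS_J = 27; LS_I = 27−12 = 15
LF_H = LS_J = 27; LS_H = 27−9 = 18
LF_G = LS_H = 18; LS_G = 18−7 = 11
LF_F = min(LS_I=15, LS_J=27) = 15; LS_F = 15−7 = 8
LF_E = LS_G = 11; LS_E = 11−4 = 7
LF_D = LS_J = 27; LS_D = 27−13 = 14
LF_C = min(LS_D=14, LS_E=7) = 7; LS_C = 7−7 = 0
LF_B = LS_J = 27; LS_B = 27−11 = 16
LF_A = LS_F = 8; LS_A = 8−7 = 1
Slack_D = LS_D − ES_D = 14 − 7 = 7

7 hours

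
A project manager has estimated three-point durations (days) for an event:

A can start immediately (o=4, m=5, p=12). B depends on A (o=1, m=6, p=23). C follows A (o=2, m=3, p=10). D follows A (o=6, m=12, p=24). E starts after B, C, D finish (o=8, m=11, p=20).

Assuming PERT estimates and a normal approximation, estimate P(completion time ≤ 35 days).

te_A = (4 + 4·5 + 12)/6 = 36/6 = 6; σ²_A = ((12−4)/6)² = 1.778
te_B = (1 + 4·6 + 23)/6 = 48/6 = 8; σ²_B = ((23−1)/6)² = 13.444
te_C = (2 + 4·3 + 10)/6 = 24/6 = 4; σ²_C = ((10−2)/6)² = 1.778
te_D = (6 + 4·12 + 24)/6 = 78/6 = 13; σ²_D = ((24−6)/6)² = 9.000
te_E = (8 + 4·11 + 20)/6 = 72/6 = 12; σ²_E = ((20−8)/6)² = 4.000

Forward pass:
ES_A = 0; EF_A = 6
ES_B = 6; EF_B = 6+8 = 14
ES_C = 6; EF_C = 6+4 = 10
ES_D = 6; EF_D = 6+13 = 19
ES_E = max(EF_B=14, EF_C=10, EF_D=19) = 19; EF_E = 19+12 = 31
Expected project duration μ = 31 days. Critical path: A → D → E.

Variance along critical path = 1.778 + 9.000 + 4.000 = 14.778; σ = √14.778 = 3.844 days.
Z = (35 − 31) / 3.844 = 1.041
P(T ≤ 35) = Φ(1.041) ≈ 0.851

0.851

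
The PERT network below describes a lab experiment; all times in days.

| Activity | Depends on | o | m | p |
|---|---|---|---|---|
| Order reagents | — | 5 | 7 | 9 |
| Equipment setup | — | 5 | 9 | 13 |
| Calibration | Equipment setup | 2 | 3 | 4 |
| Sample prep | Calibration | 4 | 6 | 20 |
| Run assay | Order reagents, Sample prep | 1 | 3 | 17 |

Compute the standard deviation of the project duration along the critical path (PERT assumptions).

4.01 days

te_Order reagents = (5 + 4·7 + 9)/6 = 42/6 = 7; σ²_Order reagents = ((9−5)/6)² = 0.444
te_Equipment setup = (5 + 4·9 + 13)/6 = 54/6 = 9; σ²_Equipment setup = ((13−5)/6)² = 1.778
te_Calibration = (2 + 4·3 + 4)/6 = 18/6 = 3; σ²_Calibration = ((4−2)/6)² = 0.111
te_Sample prep = (4 + 4·6 + 20)/6 = 48/6 = 8; σ²_Sample prep = ((20−4)/6)² = 7.111
te_Run assay = (1 + 4·3 + 17)/6 = 30/6 = 5; σ²_Run assay = ((17−1)/6)² = 7.111

Forward pass:
ES_Order reagents = 0; EF_Order reagents = 7
ES_Equipment setup = 0; EF_Equipment setup = 9
ES_Calibration = 9; EF_Calibration = 9+3 = 12
ES_Sample prep = 12; EF_Sample prep = 12+8 = 20
ES_Run assay = max(EF_Order reagents=7, EF_Sample prep=20) = 20; EF_Run assay = 20+5 = 25
Expected project duration μ = 25 days. Critical path: Equipment setup → Calibration → Sample prep → Run assay.

Variance along critical path = 1.778 + 0.111 + 7.111 + 7.111 = 16.111
σ = √16.111 = 4.014 days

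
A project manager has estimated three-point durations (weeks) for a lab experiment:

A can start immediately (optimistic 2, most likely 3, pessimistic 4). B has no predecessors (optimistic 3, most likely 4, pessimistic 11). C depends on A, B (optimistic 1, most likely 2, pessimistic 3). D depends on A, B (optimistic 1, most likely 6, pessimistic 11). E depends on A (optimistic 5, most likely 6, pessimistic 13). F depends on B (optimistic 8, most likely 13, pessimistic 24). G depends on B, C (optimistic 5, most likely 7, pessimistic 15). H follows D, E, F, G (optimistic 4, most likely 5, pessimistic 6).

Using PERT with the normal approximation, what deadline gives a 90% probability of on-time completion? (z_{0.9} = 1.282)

te_A = (2 + 4·3 + 4)/6 = 18/6 = 3; σ²_A = ((4−2)/6)² = 0.111
te_B = (3 + 4·4 + 11)/6 = 30/6 = 5; σ²_B = ((11−3)/6)² = 1.778
te_C = (1 + 4·2 + 3)/6 = 12/6 = 2; σ²_C = ((3−1)/6)² = 0.111
te_D = (1 + 4·6 + 11)/6 = 36/6 = 6; σ²_D = ((11−1)/6)² = 2.778
te_E = (5 + 4·6 + 13)/6 = 42/6 = 7; σ²_E = ((13−5)/6)² = 1.778
te_F = (8 + 4·13 + 24)/6 = 84/6 = 14; σ²_F = ((24−8)/6)² = 7.111
te_G = (5 + 4·7 + 15)/6 = 48/6 = 8; σ²_G = ((15−5)/6)² = 2.778
te_H = (4 + 4·5 + 6)/6 = 30/6 = 5; σ²_H = ((6−4)/6)² = 0.111

Forward pass:
ES_A = 0; EF_A = 3
ES_B = 0; EF_B = 5
ES_C = max(EF_A=3, EF_B=5) = 5; EF_C = 5+2 = 7
ES_D = max(EF_A=3, EF_B=5) = 5; EF_D = 5+6 = 11
ES_E = 3; EF_E = 3+7 = 10
ES_F = 5; EF_F = 5+14 = 19
ES_G = max(EF_B=5, EF_C=7) = 7; EF_G = 7+8 = 15
ES_H = max(EF_D=11, EF_E=10, EF_F=19, EF_G=15) = 19; EF_H = 19+5 = 24
Expected project duration μ = 24 weeks. Critical path: B → F → H.

Variance along critical path = 1.778 + 7.111 + 0.111 = 9.000; σ = 3.000 weeks.
D = μ + z·σ = 24 + 1.282·3.000 = 27.8 weeks

27.8 weeks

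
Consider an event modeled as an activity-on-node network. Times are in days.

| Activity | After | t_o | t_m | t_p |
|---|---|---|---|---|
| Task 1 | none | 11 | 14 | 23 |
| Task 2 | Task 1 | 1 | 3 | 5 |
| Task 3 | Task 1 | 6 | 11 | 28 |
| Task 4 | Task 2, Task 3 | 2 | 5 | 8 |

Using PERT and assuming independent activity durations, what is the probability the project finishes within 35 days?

0.679

te_Task 1 = (11 + 4·14 + 23)/6 = 90/6 = 15; σ²_Task 1 = ((23−11)/6)² = 4.000
te_Task 2 = (1 + 4·3 + 5)/6 = 18/6 = 3; σ²_Task 2 = ((5−1)/6)² = 0.444
te_Task 3 = (6 + 4·11 + 28)/6 = 78/6 = 13; σ²_Task 3 = ((28−6)/6)² = 13.444
te_Task 4 = (2 + 4·5 + 8)/6 = 30/6 = 5; σ²_Task 4 = ((8−2)/6)² = 1.000

Forward pass:
ES_Task 1 = 0; EF_Task 1 = 15
ES_Task 2 = 15; EF_Task 2 = 15+3 = 18
ES_Task 3 = 15; EF_Task 3 = 15+13 = 28
ES_Task 4 = max(EF_Task 2=18, EF_Task 3=28) = 28; EF_Task 4 = 28+5 = 33
Expected project duration μ = 33 days. Critical path: Task 1 → Task 3 → Task 4.

Variance along critical path = 4.000 + 13.444 + 1.000 = 18.444; σ = √18.444 = 4.295 days.
Z = (35 − 33) / 4.295 = 0.466
P(T ≤ 35) = Φ(0.466) ≈ 0.679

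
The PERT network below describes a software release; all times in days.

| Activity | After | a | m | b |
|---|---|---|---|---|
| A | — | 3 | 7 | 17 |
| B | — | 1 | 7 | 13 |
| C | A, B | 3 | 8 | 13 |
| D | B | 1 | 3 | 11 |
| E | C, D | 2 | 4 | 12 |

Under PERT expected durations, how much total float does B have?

1 days

te_A = (3 + 4·7 + 17)/6 = 48/6 = 8
te_B = (1 + 4·7 + 13)/6 = 42/6 = 7
te_C = (3 + 4·8 + 13)/6 = 48/6 = 8
te_D = (1 + 4·3 + 11)/6 = 24/6 = 4
te_E = (2 + 4·4 + 12)/6 = 30/6 = 5

Forward pass:
ES_A = 0; EF_A = 8
ES_B = 0; EF_B = 7
ES_C = max(EF_A=8, EF_B=7) = 8; EF_C = 8+8 = 16
ES_D = 7; EF_D = 7+4 = 11
ES_E = max(EF_C=16, EF_D=11) = 16; EF_E = 16+5 = 21
Expected project duration μ = 21 days. Critical path: A → C → E.

Backward pass:
LF_E = 21; LS_E = 21−5 = 16
LF_D = LS_E = 16; LS_D = 16−4 = 12
LF_C = LS_E = 16; LS_C = 16−8 = 8
LF_B = min(LS_C=8, LS_D=12) = 8; LS_B = 8−7 = 1
LF_A = LS_C = 8; LS_A = 8−8 = 0
Slack_B = LS_B − ES_B = 1 − 0 = 1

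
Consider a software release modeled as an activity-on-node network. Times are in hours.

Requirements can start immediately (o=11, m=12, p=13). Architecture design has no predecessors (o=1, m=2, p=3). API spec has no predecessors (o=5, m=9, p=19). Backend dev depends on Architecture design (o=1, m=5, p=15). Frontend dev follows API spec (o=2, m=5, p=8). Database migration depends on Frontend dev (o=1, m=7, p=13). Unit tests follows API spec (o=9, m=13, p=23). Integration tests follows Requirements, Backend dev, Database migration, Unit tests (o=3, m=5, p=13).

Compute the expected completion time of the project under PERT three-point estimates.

30 hours

te_Requirements = (11 + 4·12 + 13)/6 = 72/6 = 12
te_Architecture design = (1 + 4·2 + 3)/6 = 12/6 = 2
te_API spec = (5 + 4·9 + 19)/6 = 60/6 = 10
te_Backend dev = (1 + 4·5 + 15)/6 = 36/6 = 6
te_Frontend dev = (2 + 4·5 + 8)/6 = 30/6 = 5
te_Database migration = (1 + 4·7 + 13)/6 = 42/6 = 7
te_Unit tests = (9 + 4·13 + 23)/6 = 84/6 = 14
te_Integration tests = (3 + 4·5 + 13)/6 = 36/6 = 6

Forward pass:
ES_Requirements = 0; EF_Requirements = 12
ES_Architecture design = 0; EF_Architecture design = 2
ES_API spec = 0; EF_API spec = 10
ES_Backend dev = 2; EF_Backend dev = 2+6 = 8
ES_Frontend dev = 10; EF_Frontend dev = 10+5 = 15
ES_Database migration = 15; EF_Database migration = 15+7 = 22
ES_Unit tests = 10; EF_Unit tests = 10+14 = 24
ES_Integration tests = max(EF_Requirements=12, EF_Backend dev=8, EF_Database migration=22, EF_Unit tests=24) = 24; EF_Integration tests = 24+6 = 30
Expected project duration μ = 30 hours. Critical path: API spec → Unit tests → Integration tests.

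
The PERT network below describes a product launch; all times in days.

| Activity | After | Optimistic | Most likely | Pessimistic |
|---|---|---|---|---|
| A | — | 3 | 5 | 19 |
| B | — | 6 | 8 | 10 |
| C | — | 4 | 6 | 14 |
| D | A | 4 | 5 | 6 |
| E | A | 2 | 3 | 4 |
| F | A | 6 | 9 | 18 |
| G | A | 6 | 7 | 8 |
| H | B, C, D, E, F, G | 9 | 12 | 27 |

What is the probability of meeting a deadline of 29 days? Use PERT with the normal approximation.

0.328

te_A = (3 + 4·5 + 19)/6 = 42/6 = 7; σ²_A = ((19−3)/6)² = 7.111
te_B = (6 + 4·8 + 10)/6 = 48/6 = 8; σ²_B = ((10−6)/6)² = 0.444
te_C = (4 + 4·6 + 14)/6 = 42/6 = 7; σ²_C = ((14−4)/6)² = 2.778
te_D = (4 + 4·5 + 6)/6 = 30/6 = 5; σ²_D = ((6−4)/6)² = 0.111
te_E = (2 + 4·3 + 4)/6 = 18/6 = 3; σ²_E = ((4−2)/6)² = 0.111
te_F = (6 + 4·9 + 18)/6 = 60/6 = 10; σ²_F = ((18−6)/6)² = 4.000
te_G = (6 + 4·7 + 8)/6 = 42/6 = 7; σ²_G = ((8−6)/6)² = 0.111
te_H = (9 + 4·12 + 27)/6 = 84/6 = 14; σ²_H = ((27−9)/6)² = 9.000

Forward pass:
ES_A = 0; EF_A = 7
ES_B = 0; EF_B = 8
ES_C = 0; EF_C = 7
ES_D = 7; EF_D = 7+5 = 12
ES_E = 7; EF_E = 7+3 = 10
ES_F = 7; EF_F = 7+10 = 17
ES_G = 7; EF_G = 7+7 = 14
ES_H = max(EF_B=8, EF_C=7, EF_D=12, EF_E=10, EF_F=17, EF_G=14) = 17; EF_H = 17+14 = 31
Expected project duration μ = 31 days. Critical path: A → F → H.

Variance along critical path = 7.111 + 4.000 + 9.000 = 20.111; σ = √20.111 = 4.485 days.
Z = (29 − 31) / 4.485 = -0.446
P(T ≤ 29) = Φ(-0.446) ≈ 0.328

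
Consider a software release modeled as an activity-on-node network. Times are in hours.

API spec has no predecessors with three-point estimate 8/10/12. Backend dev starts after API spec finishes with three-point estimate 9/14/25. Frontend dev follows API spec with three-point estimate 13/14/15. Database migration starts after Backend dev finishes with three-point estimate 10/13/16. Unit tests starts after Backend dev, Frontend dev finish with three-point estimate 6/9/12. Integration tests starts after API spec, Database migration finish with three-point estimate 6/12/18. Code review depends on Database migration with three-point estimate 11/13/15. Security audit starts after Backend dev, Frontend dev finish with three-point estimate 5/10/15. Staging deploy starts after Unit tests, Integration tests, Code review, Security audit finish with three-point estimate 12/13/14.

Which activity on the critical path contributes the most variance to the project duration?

te_API spec = (8 + 4·10 + 12)/6 = 60/6 = 10; σ²_API spec = ((12−8)/6)² = 0.444
te_Backend dev = (9 + 4·14 + 25)/6 = 90/6 = 15; σ²_Backend dev = ((25−9)/6)² = 7.111
te_Frontend dev = (13 + 4·14 + 15)/6 = 84/6 = 14; σ²_Frontend dev = ((15−13)/6)² = 0.111
te_Database migration = (10 + 4·13 + 16)/6 = 78/6 = 13; σ²_Database migration = ((16−10)/6)² = 1.000
te_Unit tests = (6 + 4·9 + 12)/6 = 54/6 = 9; σ²_Unit tests = ((12−6)/6)² = 1.000
te_Integration tests = (6 + 4·12 + 18)/6 = 72/6 = 12; σ²_Integration tests = ((18−6)/6)² = 4.000
te_Code review = (11 + 4·13 + 15)/6 = 78/6 = 13; σ²_Code review = ((15−11)/6)² = 0.444
te_Security audit = (5 + 4·10 + 15)/6 = 60/6 = 10; σ²_Security audit = ((15−5)/6)² = 2.778
te_Staging deploy = (12 + 4·13 + 14)/6 = 78/6 = 13; σ²_Staging deploy = ((14−12)/6)² = 0.111

Forward pass:
ES_API spec = 0; EF_API spec = 10
ES_Backend dev = 10; EF_Backend dev = 10+15 = 25
ES_Frontend dev = 10; EF_Frontend dev = 10+14 = 24
ES_Database migration = 25; EF_Database migration = 25+13 = 38
ES_Unit tests = max(EF_Backend dev=25, EF_Frontend dev=24) = 25; EF_Unit tests = 25+9 = 34
ES_Integration tests = max(EF_API spec=10, EF_Database migration=38) = 38; EF_Integration tests = 38+12 = 50
ES_Code review = 38; EF_Code review = 38+13 = 51
ES_Security audit = max(EF_Backend dev=25, EF_Frontend dev=24) = 25; EF_Security audit = 25+10 = 35
ES_Staging deploy = max(EF_Unit tests=34, EF_Integration tests=50, EF_Code review=51, EF_Security audit=35) = 51; EF_Staging deploy = 51+13 = 64
Expected project duration μ = 64 hours. Critical path: API spec → Backend dev → Database migration → Code review → Staging deploy.

Variances on critical path: σ²_API spec=0.444, σ²_Backend dev=7.111, σ²_Database migration=1.000, σ²_Code review=0.444, σ²_Staging deploy=0.111.
Largest is σ²_Backend dev = 7.111.

Backend dev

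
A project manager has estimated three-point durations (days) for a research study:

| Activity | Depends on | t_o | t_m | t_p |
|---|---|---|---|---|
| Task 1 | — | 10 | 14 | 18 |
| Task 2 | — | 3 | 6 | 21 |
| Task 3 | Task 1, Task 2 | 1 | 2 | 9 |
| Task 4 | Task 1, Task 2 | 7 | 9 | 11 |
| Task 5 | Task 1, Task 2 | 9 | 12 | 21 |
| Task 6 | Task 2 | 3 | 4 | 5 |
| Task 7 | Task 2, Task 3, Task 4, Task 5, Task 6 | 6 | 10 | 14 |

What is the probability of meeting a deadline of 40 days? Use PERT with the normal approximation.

0.862

te_Task 1 = (10 + 4·14 + 18)/6 = 84/6 = 14; σ²_Task 1 = ((18−10)/6)² = 1.778
te_Task 2 = (3 + 4·6 + 21)/6 = 48/6 = 8; σ²_Task 2 = ((21−3)/6)² = 9.000
te_Task 3 = (1 + 4·2 + 9)/6 = 18/6 = 3; σ²_Task 3 = ((9−1)/6)² = 1.778
te_Task 4 = (7 + 4·9 + 11)/6 = 54/6 = 9; σ²_Task 4 = ((11−7)/6)² = 0.444
te_Task 5 = (9 + 4·12 + 21)/6 = 78/6 = 13; σ²_Task 5 = ((21−9)/6)² = 4.000
te_Task 6 = (3 + 4·4 + 5)/6 = 24/6 = 4; σ²_Task 6 = ((5−3)/6)² = 0.111
te_Task 7 = (6 + 4·10 + 14)/6 = 60/6 = 10; σ²_Task 7 = ((14−6)/6)² = 1.778

Forward pass:
ES_Task 1 = 0; EF_Task 1 = 14
ES_Task 2 = 0; EF_Task 2 = 8
ES_Task 3 = max(EF_Task 1=14, EF_Task 2=8) = 14; EF_Task 3 = 14+3 = 17
ES_Task 4 = max(EF_Task 1=14, EF_Task 2=8) = 14; EF_Task 4 = 14+9 = 23
ES_Task 5 = max(EF_Task 1=14, EF_Task 2=8) = 14; EF_Task 5 = 14+13 = 27
ES_Task 6 = 8; EF_Task 6 = 8+4 = 12
ES_Task 7 = max(EF_Task 2=8, EF_Task 3=17, EF_Task 4=23, EF_Task 5=27, EF_Task 6=12) = 27; EF_Task 7 = 27+10 = 37
Expected project duration μ = 37 days. Critical path: Task 1 → Task 5 → Task 7.

Variance along critical path = 1.778 + 4.000 + 1.778 = 7.556; σ = √7.556 = 2.749 days.
Z = (40 − 37) / 2.749 = 1.091
P(T ≤ 40) = Φ(1.091) ≈ 0.862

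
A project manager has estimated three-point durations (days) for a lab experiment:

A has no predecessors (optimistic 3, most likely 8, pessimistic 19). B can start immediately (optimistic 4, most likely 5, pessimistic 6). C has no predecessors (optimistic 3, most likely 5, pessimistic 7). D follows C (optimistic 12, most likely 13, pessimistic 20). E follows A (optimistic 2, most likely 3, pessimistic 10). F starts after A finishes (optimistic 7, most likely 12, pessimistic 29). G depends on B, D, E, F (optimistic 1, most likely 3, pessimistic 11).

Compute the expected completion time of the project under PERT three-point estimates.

te_A = (3 + 4·8 + 19)/6 = 54/6 = 9
te_B = (4 + 4·5 + 6)/6 = 30/6 = 5
te_C = (3 + 4·5 + 7)/6 = 30/6 = 5
te_D = (12 + 4·13 + 20)/6 = 84/6 = 14
te_E = (2 + 4·3 + 10)/6 = 24/6 = 4
te_F = (7 + 4·12 + 29)/6 = 84/6 = 14
te_G = (1 + 4·3 + 11)/6 = 24/6 = 4

Forward pass:
ES_A = 0; EF_A = 9
ES_B = 0; EF_B = 5
ES_C = 0; EF_C = 5
ES_D = 5; EF_D = 5+14 = 19
ES_E = 9; EF_E = 9+4 = 13
ES_F = 9; EF_F = 9+14 = 23
ES_G = max(EF_B=5, EF_D=19, EF_E=13, EF_F=23) = 23; EF_G = 23+4 = 27
Expected project duration μ = 27 days. Critical path: A → F → G.

27 days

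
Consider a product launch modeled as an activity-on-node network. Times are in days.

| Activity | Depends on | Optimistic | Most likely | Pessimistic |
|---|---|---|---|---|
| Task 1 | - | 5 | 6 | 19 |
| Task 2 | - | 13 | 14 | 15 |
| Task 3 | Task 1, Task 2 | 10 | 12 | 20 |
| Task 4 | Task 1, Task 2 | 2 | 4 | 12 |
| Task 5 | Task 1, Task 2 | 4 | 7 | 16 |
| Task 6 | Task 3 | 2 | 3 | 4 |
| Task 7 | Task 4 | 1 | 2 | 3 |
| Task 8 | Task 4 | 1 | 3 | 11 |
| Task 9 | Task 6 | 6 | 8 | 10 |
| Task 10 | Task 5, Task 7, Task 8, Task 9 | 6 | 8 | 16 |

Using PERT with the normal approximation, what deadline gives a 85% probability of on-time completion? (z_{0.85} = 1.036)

49.6 days

te_Task 1 = (5 + 4·6 + 19)/6 = 48/6 = 8; σ²_Task 1 = ((19−5)/6)² = 5.444
te_Task 2 = (13 + 4·14 + 15)/6 = 84/6 = 14; σ²_Task 2 = ((15−13)/6)² = 0.111
te_Task 3 = (10 + 4·12 + 20)/6 = 78/6 = 13; σ²_Task 3 = ((20−10)/6)² = 2.778
te_Task 4 = (2 + 4·4 + 12)/6 = 30/6 = 5; σ²_Task 4 = ((12−2)/6)² = 2.778
te_Task 5 = (4 + 4·7 + 16)/6 = 48/6 = 8; σ²_Task 5 = ((16−4)/6)² = 4.000
te_Task 6 = (2 + 4·3 + 4)/6 = 18/6 = 3; σ²_Task 6 = ((4−2)/6)² = 0.111
te_Task 7 = (1 + 4·2 + 3)/6 = 12/6 = 2; σ²_Task 7 = ((3−1)/6)² = 0.111
te_Task 8 = (1 + 4·3 + 11)/6 = 24/6 = 4; σ²_Task 8 = ((11−1)/6)² = 2.778
te_Task 9 = (6 + 4·8 + 10)/6 = 48/6 = 8; σ²_Task 9 = ((10−6)/6)² = 0.444
te_Task 10 = (6 + 4·8 + 16)/6 = 54/6 = 9; σ²_Task 10 = ((16−6)/6)² = 2.778

Forward pass:
ES_Task 1 = 0; EF_Task 1 = 8
ES_Task 2 = 0; EF_Task 2 = 14
ES_Task 3 = max(EF_Task 1=8, EF_Task 2=14) = 14; EF_Task 3 = 14+13 = 27
ES_Task 4 = max(EF_Task 1=8, EF_Task 2=14) = 14; EF_Task 4 = 14+5 = 19
ES_Task 5 = max(EF_Task 1=8, EF_Task 2=14) = 14; EF_Task 5 = 14+8 = 22
ES_Task 6 = 27; EF_Task 6 = 27+3 = 30
ES_Task 7 = 19; EF_Task 7 = 19+2 = 21
ES_Task 8 = 19; EF_Task 8 = 19+4 = 23
ES_Task 9 = 30; EF_Task 9 = 30+8 = 38
ES_Task 10 = max(EF_Task 5=22, EF_Task 7=21, EF_Task 8=23, EF_Task 9=38) = 38; EF_Task 10 = 38+9 = 47
Expected project duration μ = 47 days. Critical path: Task 2 → Task 3 → Task 6 → Task 9 → Task 10.

Variance along critical path = 0.111 + 2.778 + 0.111 + 0.444 + 2.778 = 6.222; σ = 2.494 days.
D = μ + z·σ = 47 + 1.036·2.494 = 49.6 days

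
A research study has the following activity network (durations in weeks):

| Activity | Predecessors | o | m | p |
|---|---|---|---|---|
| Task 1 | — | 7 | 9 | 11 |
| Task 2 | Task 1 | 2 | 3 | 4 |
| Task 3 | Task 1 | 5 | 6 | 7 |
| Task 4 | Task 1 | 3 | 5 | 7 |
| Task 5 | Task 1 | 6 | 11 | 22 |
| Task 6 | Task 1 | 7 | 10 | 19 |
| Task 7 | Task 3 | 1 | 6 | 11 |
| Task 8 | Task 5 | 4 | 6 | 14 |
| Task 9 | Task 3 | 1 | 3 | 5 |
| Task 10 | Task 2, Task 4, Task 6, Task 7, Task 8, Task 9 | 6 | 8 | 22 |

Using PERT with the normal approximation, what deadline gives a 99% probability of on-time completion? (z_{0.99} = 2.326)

te_Task 1 = (7 + 4·9 + 11)/6 = 54/6 = 9; σ²_Task 1 = ((11−7)/6)² = 0.444
te_Task 2 = (2 + 4·3 + 4)/6 = 18/6 = 3; σ²_Task 2 = ((4−2)/6)² = 0.111
te_Task 3 = (5 + 4·6 + 7)/6 = 36/6 = 6; σ²_Task 3 = ((7−5)/6)² = 0.111
te_Task 4 = (3 + 4·5 + 7)/6 = 30/6 = 5; σ²_Task 4 = ((7−3)/6)² = 0.444
te_Task 5 = (6 + 4·11 + 22)/6 = 72/6 = 12; σ²_Task 5 = ((22−6)/6)² = 7.111
te_Task 6 = (7 + 4·10 + 19)/6 = 66/6 = 11; σ²_Task 6 = ((19−7)/6)² = 4.000
te_Task 7 = (1 + 4·6 + 11)/6 = 36/6 = 6; σ²_Task 7 = ((11−1)/6)² = 2.778
te_Task 8 = (4 + 4·6 + 14)/6 = 42/6 = 7; σ²_Task 8 = ((14−4)/6)² = 2.778
te_Task 9 = (1 + 4·3 + 5)/6 = 18/6 = 3; σ²_Task 9 = ((5−1)/6)² = 0.444
te_Task 10 = (6 + 4·8 + 22)/6 = 60/6 = 10; σ²_Task 10 = ((22−6)/6)² = 7.111

Forward pass:
ES_Task 1 = 0; EF_Task 1 = 9
ES_Task 2 = 9; EF_Task 2 = 9+3 = 12
ES_Task 3 = 9; EF_Task 3 = 9+6 = 15
ES_Task 4 = 9; EF_Task 4 = 9+5 = 14
ES_Task 5 = 9; EF_Task 5 = 9+12 = 21
ES_Task 6 = 9; EF_Task 6 = 9+11 = 20
ES_Task 7 = 15; EF_Task 7 = 15+6 = 21
ES_Task 8 = 21; EF_Task 8 = 21+7 = 28
ES_Task 9 = 15; EF_Task 9 = 15+3 = 18
ES_Task 10 = max(EF_Task 2=12, EF_Task 4=14, EF_Task 6=20, EF_Task 7=21, EF_Task 8=28, EF_Task 9=18) = 28; EF_Task 10 = 28+10 = 38
Expected project duration μ = 38 weeks. Critical path: Task 1 → Task 5 → Task 8 → Task 10.

Variance along critical path = 0.444 + 7.111 + 2.778 + 7.111 = 17.444; σ = 4.177 weeks.
D = μ + z·σ = 38 + 2.326·4.177 = 47.7 weeks

47.7 weeks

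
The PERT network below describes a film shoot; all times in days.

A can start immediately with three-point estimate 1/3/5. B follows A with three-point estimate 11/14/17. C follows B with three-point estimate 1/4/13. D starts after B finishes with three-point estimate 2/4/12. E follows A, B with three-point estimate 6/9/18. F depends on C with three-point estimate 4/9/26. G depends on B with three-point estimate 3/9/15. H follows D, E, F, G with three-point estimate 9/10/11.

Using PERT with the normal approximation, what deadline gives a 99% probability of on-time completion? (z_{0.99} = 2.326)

te_A = (1 + 4·3 + 5)/6 = 18/6 = 3; σ²_A = ((5−1)/6)² = 0.444
te_B = (11 + 4·14 + 17)/6 = 84/6 = 14; σ²_B = ((17−11)/6)² = 1.000
te_C = (1 + 4·4 + 13)/6 = 30/6 = 5; σ²_C = ((13−1)/6)² = 4.000
te_D = (2 + 4·4 + 12)/6 = 30/6 = 5; σ²_D = ((12−2)/6)² = 2.778
te_E = (6 + 4·9 + 18)/6 = 60/6 = 10; σ²_E = ((18−6)/6)² = 4.000
te_F = (4 + 4·9 + 26)/6 = 66/6 = 11; σ²_F = ((26−4)/6)² = 13.444
te_G = (3 + 4·9 + 15)/6 = 54/6 = 9; σ²_G = ((15−3)/6)² = 4.000
te_H = (9 + 4·10 + 11)/6 = 60/6 = 10; σ²_H = ((11−9)/6)² = 0.111

Forward pass:
ES_A = 0; EF_A = 3
ES_B = 3; EF_B = 3+14 = 17
ES_C = 17; EF_C = 17+5 = 22
ES_D = 17; EF_D = 17+5 = 22
ES_E = max(EF_A=3, EF_B=17) = 17; EF_E = 17+10 = 27
ES_F = 22; EF_F = 22+11 = 33
ES_G = 17; EF_G = 17+9 = 26
ES_H = max(EF_D=22, EF_E=27, EF_F=33, EF_G=26) = 33; EF_H = 33+10 = 43
Expected project duration μ = 43 days. Critical path: A → B → C → F → H.

Variance along critical path = 0.444 + 1.000 + 4.000 + 13.444 + 0.111 = 19.000; σ = 4.359 days.
D = μ + z·σ = 43 + 2.326·4.359 = 53.1 days

53.1 days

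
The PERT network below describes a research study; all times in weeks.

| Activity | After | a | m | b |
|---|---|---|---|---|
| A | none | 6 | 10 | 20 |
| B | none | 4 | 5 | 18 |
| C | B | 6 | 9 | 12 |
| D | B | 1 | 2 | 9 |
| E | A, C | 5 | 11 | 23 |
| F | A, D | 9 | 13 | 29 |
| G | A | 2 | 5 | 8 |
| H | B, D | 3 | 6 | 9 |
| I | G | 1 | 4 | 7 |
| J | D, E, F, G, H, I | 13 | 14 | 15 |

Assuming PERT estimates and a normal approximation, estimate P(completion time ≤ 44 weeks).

te_A = (6 + 4·10 + 20)/6 = 66/6 = 11; σ²_A = ((20−6)/6)² = 5.444
te_B = (4 + 4·5 + 18)/6 = 42/6 = 7; σ²_B = ((18−4)/6)² = 5.444
te_C = (6 + 4·9 + 12)/6 = 54/6 = 9; σ²_C = ((12−6)/6)² = 1.000
te_D = (1 + 4·2 + 9)/6 = 18/6 = 3; σ²_D = ((9−1)/6)² = 1.778
te_E = (5 + 4·11 + 23)/6 = 72/6 = 12; σ²_E = ((23−5)/6)² = 9.000
te_F = (9 + 4·13 + 29)/6 = 90/6 = 15; σ²_F = ((29−9)/6)² = 11.111
te_G = (2 + 4·5 + 8)/6 = 30/6 = 5; σ²_G = ((8−2)/6)² = 1.000
te_H = (3 + 4·6 + 9)/6 = 36/6 = 6; σ²_H = ((9−3)/6)² = 1.000
te_I = (1 + 4·4 + 7)/6 = 24/6 = 4; σ²_I = ((7−1)/6)² = 1.000
te_J = (13 + 4·14 + 15)/6 = 84/6 = 14; σ²_J = ((15−13)/6)² = 0.111

Forward pass:
ES_A = 0; EF_A = 11
ES_B = 0; EF_B = 7
ES_C = 7; EF_C = 7+9 = 16
ES_D = 7; EF_D = 7+3 = 10
ES_E = max(EF_A=11, EF_C=16) = 16; EF_E = 16+12 = 28
ES_F = max(EF_A=11, EF_D=10) = 11; EF_F = 11+15 = 26
ES_G = 11; EF_G = 11+5 = 16
ES_H = max(EF_B=7, EF_D=10) = 10; EF_H = 10+6 = 16
ES_I = 16; EF_I = 16+4 = 20
ES_J = max(EF_D=10, EF_E=28, EF_F=26, EF_G=16, EF_H=16, EF_I=20) = 28; EF_J = 28+14 = 42
Expected project duration μ = 42 weeks. Critical path: B → C → E → J.

Variance along critical path = 5.444 + 1.000 + 9.000 + 0.111 = 15.556; σ = √15.556 = 3.944 weeks.
Z = (44 − 42) / 3.944 = 0.507
P(T ≤ 44) = Φ(0.507) ≈ 0.694

0.694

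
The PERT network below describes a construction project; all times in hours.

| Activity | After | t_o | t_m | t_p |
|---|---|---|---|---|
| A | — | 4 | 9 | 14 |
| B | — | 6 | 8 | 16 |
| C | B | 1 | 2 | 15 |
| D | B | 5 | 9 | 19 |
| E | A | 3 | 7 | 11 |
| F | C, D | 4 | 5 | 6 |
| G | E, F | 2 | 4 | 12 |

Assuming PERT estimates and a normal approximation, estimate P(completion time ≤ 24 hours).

te_A = (4 + 4·9 + 14)/6 = 54/6 = 9; σ²_A = ((14−4)/6)² = 2.778
te_B = (6 + 4·8 + 16)/6 = 54/6 = 9; σ²_B = ((16−6)/6)² = 2.778
te_C = (1 + 4·2 + 15)/6 = 24/6 = 4; σ²_C = ((15−1)/6)² = 5.444
te_D = (5 + 4·9 + 19)/6 = 60/6 = 10; σ²_D = ((19−5)/6)² = 5.444
te_E = (3 + 4·7 + 11)/6 = 42/6 = 7; σ²_E = ((11−3)/6)² = 1.778
te_F = (4 + 4·5 + 6)/6 = 30/6 = 5; σ²_F = ((6−4)/6)² = 0.111
te_G = (2 + 4·4 + 12)/6 = 30/6 = 5; σ²_G = ((12−2)/6)² = 2.778

Forward pass:
ES_A = 0; EF_A = 9
ES_B = 0; EF_B = 9
ES_C = 9; EF_C = 9+4 = 13
ES_D = 9; EF_D = 9+10 = 19
ES_E = 9; EF_E = 9+7 = 16
ES_F = max(EF_C=13, EF_D=19) = 19; EF_F = 19+5 = 24
ES_G = max(EF_E=16, EF_F=24) = 24; EF_G = 24+5 = 29
Expected project duration μ = 29 hours. Critical path: B → D → F → G.

Variance along critical path = 2.778 + 5.444 + 0.111 + 2.778 = 11.111; σ = √11.111 = 3.333 hours.
Z = (24 − 29) / 3.333 = -1.500
P(T ≤ 24) = Φ(-1.500) ≈ 0.067

0.067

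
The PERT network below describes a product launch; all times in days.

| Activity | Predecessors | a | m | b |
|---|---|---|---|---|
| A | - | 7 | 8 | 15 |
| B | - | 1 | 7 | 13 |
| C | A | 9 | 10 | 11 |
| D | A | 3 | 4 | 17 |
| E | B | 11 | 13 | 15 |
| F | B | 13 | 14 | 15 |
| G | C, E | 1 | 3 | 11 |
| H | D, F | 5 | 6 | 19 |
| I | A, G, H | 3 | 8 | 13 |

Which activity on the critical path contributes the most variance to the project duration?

H

te_A = (7 + 4·8 + 15)/6 = 54/6 = 9; σ²_A = ((15−7)/6)² = 1.778
te_B = (1 + 4·7 + 13)/6 = 42/6 = 7; σ²_B = ((13−1)/6)² = 4.000
te_C = (9 + 4·10 + 11)/6 = 60/6 = 10; σ²_C = ((11−9)/6)² = 0.111
te_D = (3 + 4·4 + 17)/6 = 36/6 = 6; σ²_D = ((17−3)/6)² = 5.444
te_E = (11 + 4·13 + 15)/6 = 78/6 = 13; σ²_E = ((15−11)/6)² = 0.444
te_F = (13 + 4·14 + 15)/6 = 84/6 = 14; σ²_F = ((15−13)/6)² = 0.111
te_G = (1 + 4·3 + 11)/6 = 24/6 = 4; σ²_G = ((11−1)/6)² = 2.778
te_H = (5 + 4·6 + 19)/6 = 48/6 = 8; σ²_H = ((19−5)/6)² = 5.444
te_I = (3 + 4·8 + 13)/6 = 48/6 = 8; σ²_I = ((13−3)/6)² = 2.778

Forward pass:
ES_A = 0; EF_A = 9
ES_B = 0; EF_B = 7
ES_C = 9; EF_C = 9+10 = 19
ES_D = 9; EF_D = 9+6 = 15
ES_E = 7; EF_E = 7+13 = 20
ES_F = 7; EF_F = 7+14 = 21
ES_G = max(EF_C=19, EF_E=20) = 20; EF_G = 20+4 = 24
ES_H = max(EF_D=15, EF_F=21) = 21; EF_H = 21+8 = 29
ES_I = max(EF_A=9, EF_G=24, EF_H=29) = 29; EF_I = 29+8 = 37
Expected project duration μ = 37 days. Critical path: B → F → H → I.

Variances on critical path: σ²_B=4.000, σ²_F=0.111, σ²_H=5.444, σ²_I=2.778.
Largest is σ²_H = 5.444.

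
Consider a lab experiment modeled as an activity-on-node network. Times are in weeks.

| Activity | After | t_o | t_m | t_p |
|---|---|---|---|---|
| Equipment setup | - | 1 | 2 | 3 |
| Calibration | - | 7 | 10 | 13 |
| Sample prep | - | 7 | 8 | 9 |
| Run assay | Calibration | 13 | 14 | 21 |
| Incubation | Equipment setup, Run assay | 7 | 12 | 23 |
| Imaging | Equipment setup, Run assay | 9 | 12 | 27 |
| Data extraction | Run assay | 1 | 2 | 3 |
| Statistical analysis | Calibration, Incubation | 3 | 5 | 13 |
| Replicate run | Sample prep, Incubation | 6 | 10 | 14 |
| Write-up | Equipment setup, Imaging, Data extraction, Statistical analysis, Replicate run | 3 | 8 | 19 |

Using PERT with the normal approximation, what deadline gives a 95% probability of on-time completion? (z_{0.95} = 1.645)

64.1 weeks

te_Equipment setup = (1 + 4·2 + 3)/6 = 12/6 = 2; σ²_Equipment setup = ((3−1)/6)² = 0.111
te_Calibration = (7 + 4·10 + 13)/6 = 60/6 = 10; σ²_Calibration = ((13−7)/6)² = 1.000
te_Sample prep = (7 + 4·8 + 9)/6 = 48/6 = 8; σ²_Sample prep = ((9−7)/6)² = 0.111
te_Run assay = (13 + 4·14 + 21)/6 = 90/6 = 15; σ²_Run assay = ((21−13)/6)² = 1.778
te_Incubation = (7 + 4·12 + 23)/6 = 78/6 = 13; σ²_Incubation = ((23−7)/6)² = 7.111
te_Imaging = (9 + 4·12 + 27)/6 = 84/6 = 14; σ²_Imaging = ((27−9)/6)² = 9.000
te_Data extraction = (1 + 4·2 + 3)/6 = 12/6 = 2; σ²_Data extraction = ((3−1)/6)² = 0.111
te_Statistical analysis = (3 + 4·5 + 13)/6 = 36/6 = 6; σ²_Statistical analysis = ((13−3)/6)² = 2.778
te_Replicate run = (6 + 4·10 + 14)/6 = 60/6 = 10; σ²_Replicate run = ((14−6)/6)² = 1.778
te_Write-up = (3 + 4·8 + 19)/6 = 54/6 = 9; σ²_Write-up = ((19−3)/6)² = 7.111

Forward pass:
ES_Equipment setup = 0; EF_Equipment setup = 2
ES_Calibration = 0; EF_Calibration = 10
ES_Sample prep = 0; EF_Sample prep = 8
ES_Run assay = 10; EF_Run assay = 10+15 = 25
ES_Incubation = max(EF_Equipment setup=2, EF_Run assay=25) = 25; EF_Incubation = 25+13 = 38
ES_Imaging = max(EF_Equipment setup=2, EF_Run assay=25) = 25; EF_Imaging = 25+14 = 39
ES_Data extraction = 25; EF_Data extraction = 25+2 = 27
ES_Statistical analysis = max(EF_Calibration=10, EF_Incubation=38) = 38; EF_Statistical analysis = 38+6 = 44
ES_Replicate run = max(EF_Sample prep=8, EF_Incubation=38) = 38; EF_Replicate run = 38+10 = 48
ES_Write-up = max(EF_Equipment setup=2, EF_Imaging=39, EF_Data extraction=27, EF_Statistical analysis=44, EF_Replicate run=48) = 48; EF_Write-up = 48+9 = 57
Expected project duration μ = 57 weeks. Critical path: Calibration → Run assay → Incubation → Replicate run → Write-up.

Variance along critical path = 1.000 + 1.778 + 7.111 + 1.778 + 7.111 = 18.778; σ = 4.333 weeks.
D = μ + z·σ = 57 + 1.645·4.333 = 64.1 weeks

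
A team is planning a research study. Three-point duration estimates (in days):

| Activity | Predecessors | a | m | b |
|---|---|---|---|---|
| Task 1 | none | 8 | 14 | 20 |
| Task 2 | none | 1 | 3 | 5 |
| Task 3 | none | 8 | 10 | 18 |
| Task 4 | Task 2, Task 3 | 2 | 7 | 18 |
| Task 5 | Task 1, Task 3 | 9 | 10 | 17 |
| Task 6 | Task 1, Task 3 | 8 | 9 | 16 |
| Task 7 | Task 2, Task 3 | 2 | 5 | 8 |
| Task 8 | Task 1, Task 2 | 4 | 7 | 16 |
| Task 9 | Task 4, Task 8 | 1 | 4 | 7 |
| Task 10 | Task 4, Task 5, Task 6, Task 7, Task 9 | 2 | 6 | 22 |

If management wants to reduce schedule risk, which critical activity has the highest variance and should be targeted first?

Task 10

te_Task 1 = (8 + 4·14 + 20)/6 = 84/6 = 14; σ²_Task 1 = ((20−8)/6)² = 4.000
te_Task 2 = (1 + 4·3 + 5)/6 = 18/6 = 3; σ²_Task 2 = ((5−1)/6)² = 0.444
te_Task 3 = (8 + 4·10 + 18)/6 = 66/6 = 11; σ²_Task 3 = ((18−8)/6)² = 2.778
te_Task 4 = (2 + 4·7 + 18)/6 = 48/6 = 8; σ²_Task 4 = ((18−2)/6)² = 7.111
te_Task 5 = (9 + 4·10 + 17)/6 = 66/6 = 11; σ²_Task 5 = ((17−9)/6)² = 1.778
te_Task 6 = (8 + 4·9 + 16)/6 = 60/6 = 10; σ²_Task 6 = ((16−8)/6)² = 1.778
te_Task 7 = (2 + 4·5 + 8)/6 = 30/6 = 5; σ²_Task 7 = ((8−2)/6)² = 1.000
te_Task 8 = (4 + 4·7 + 16)/6 = 48/6 = 8; σ²_Task 8 = ((16−4)/6)² = 4.000
te_Task 9 = (1 + 4·4 + 7)/6 = 24/6 = 4; σ²_Task 9 = ((7−1)/6)² = 1.000
te_Task 10 = (2 + 4·6 + 22)/6 = 48/6 = 8; σ²_Task 10 = ((22−2)/6)² = 11.111

Forward pass:
ES_Task 1 = 0; EF_Task 1 = 14
ES_Task 2 = 0; EF_Task 2 = 3
ES_Task 3 = 0; EF_Task 3 = 11
ES_Task 4 = max(EF_Task 2=3, EF_Task 3=11) = 11; EF_Task 4 = 11+8 = 19
ES_Task 5 = max(EF_Task 1=14, EF_Task 3=11) = 14; EF_Task 5 = 14+11 = 25
ES_Task 6 = max(EF_Task 1=14, EF_Task 3=11) = 14; EF_Task 6 = 14+10 = 24
ES_Task 7 = max(EF_Task 2=3, EF_Task 3=11) = 11; EF_Task 7 = 11+5 = 16
ES_Task 8 = max(EF_Task 1=14, EF_Task 2=3) = 14; EF_Task 8 = 14+8 = 22
ES_Task 9 = max(EF_Task 4=19, EF_Task 8=22) = 22; EF_Task 9 = 22+4 = 26
ES_Task 10 = max(EF_Task 4=19, EF_Task 5=25, EF_Task 6=24, EF_Task 7=16, EF_Task 9=26) = 26; EF_Task 10 = 26+8 = 34
Expected project duration μ = 34 days. Critical path: Task 1 → Task 8 → Task 9 → Task 10.

Variances on critical path: σ²_Task 1=4.000, σ²_Task 8=4.000, σ²_Task 9=1.000, σ²_Task 10=11.111.
Largest is σ²_Task 10 = 11.111.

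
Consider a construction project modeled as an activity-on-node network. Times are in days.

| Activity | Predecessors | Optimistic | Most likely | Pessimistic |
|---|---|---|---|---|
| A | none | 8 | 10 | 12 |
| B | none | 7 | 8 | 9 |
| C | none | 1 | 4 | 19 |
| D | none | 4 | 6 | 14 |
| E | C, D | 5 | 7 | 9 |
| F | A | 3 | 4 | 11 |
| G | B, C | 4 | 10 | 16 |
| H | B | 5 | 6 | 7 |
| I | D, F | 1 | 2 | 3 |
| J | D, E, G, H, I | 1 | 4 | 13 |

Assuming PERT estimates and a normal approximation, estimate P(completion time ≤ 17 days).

te_A = (8 + 4·10 + 12)/6 = 60/6 = 10; σ²_A = ((12−8)/6)² = 0.444
te_B = (7 + 4·8 + 9)/6 = 48/6 = 8; σ²_B = ((9−7)/6)² = 0.111
te_C = (1 + 4·4 + 19)/6 = 36/6 = 6; σ²_C = ((19−1)/6)² = 9.000
te_D = (4 + 4·6 + 14)/6 = 42/6 = 7; σ²_D = ((14−4)/6)² = 2.778
te_E = (5 + 4·7 + 9)/6 = 42/6 = 7; σ²_E = ((9−5)/6)² = 0.444
te_F = (3 + 4·4 + 11)/6 = 30/6 = 5; σ²_F = ((11−3)/6)² = 1.778
te_G = (4 + 4·10 + 16)/6 = 60/6 = 10; σ²_G = ((16−4)/6)² = 4.000
te_H = (5 + 4·6 + 7)/6 = 36/6 = 6; σ²_H = ((7−5)/6)² = 0.111
te_I = (1 + 4·2 + 3)/6 = 12/6 = 2; σ²_I = ((3−1)/6)² = 0.111
te_J = (1 + 4·4 + 13)/6 = 30/6 = 5; σ²_J = ((13−1)/6)² = 4.000

Forward pass:
ES_A = 0; EF_A = 10
ES_B = 0; EF_B = 8
ES_C = 0; EF_C = 6
ES_D = 0; EF_D = 7
ES_E = max(EF_C=6, EF_D=7) = 7; EF_E = 7+7 = 14
ES_F = 10; EF_F = 10+5 = 15
ES_G = max(EF_B=8, EF_C=6) = 8; EF_G = 8+10 = 18
ES_H = 8; EF_H = 8+6 = 14
ES_I = max(EF_D=7, EF_F=15) = 15; EF_I = 15+2 = 17
ES_J = max(EF_D=7, EF_E=14, EF_G=18, EF_H=14, EF_I=17) = 18; EF_J = 18+5 = 23
Expected project duration μ = 23 days. Critical path: B → G → J.

Variance along critical path = 0.111 + 4.000 + 4.000 = 8.111; σ = √8.111 = 2.848 days.
Z = (17 − 23) / 2.848 = -2.107
P(T ≤ 17) = Φ(-2.107) ≈ 0.018

0.018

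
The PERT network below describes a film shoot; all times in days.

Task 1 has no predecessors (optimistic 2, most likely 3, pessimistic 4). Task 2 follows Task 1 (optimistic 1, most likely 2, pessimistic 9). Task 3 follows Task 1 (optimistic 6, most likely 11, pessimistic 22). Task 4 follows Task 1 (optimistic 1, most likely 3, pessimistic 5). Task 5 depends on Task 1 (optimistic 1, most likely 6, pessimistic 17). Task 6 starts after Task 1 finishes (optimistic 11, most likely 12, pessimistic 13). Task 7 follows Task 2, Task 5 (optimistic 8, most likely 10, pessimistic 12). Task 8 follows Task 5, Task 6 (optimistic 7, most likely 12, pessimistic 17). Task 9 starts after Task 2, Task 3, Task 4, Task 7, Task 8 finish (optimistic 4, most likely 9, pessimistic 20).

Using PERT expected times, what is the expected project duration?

37 days

te_Task 1 = (2 + 4·3 + 4)/6 = 18/6 = 3
te_Task 2 = (1 + 4·2 + 9)/6 = 18/6 = 3
te_Task 3 = (6 + 4·11 + 22)/6 = 72/6 = 12
te_Task 4 = (1 + 4·3 + 5)/6 = 18/6 = 3
te_Task 5 = (1 + 4·6 + 17)/6 = 42/6 = 7
te_Task 6 = (11 + 4·12 + 13)/6 = 72/6 = 12
te_Task 7 = (8 + 4·10 + 12)/6 = 60/6 = 10
te_Task 8 = (7 + 4·12 + 17)/6 = 72/6 = 12
te_Task 9 = (4 + 4·9 + 20)/6 = 60/6 = 10

Forward pass:
ES_Task 1 = 0; EF_Task 1 = 3
ES_Task 2 = 3; EF_Task 2 = 3+3 = 6
ES_Task 3 = 3; EF_Task 3 = 3+12 = 15
ES_Task 4 = 3; EF_Task 4 = 3+3 = 6
ES_Task 5 = 3; EF_Task 5 = 3+7 = 10
ES_Task 6 = 3; EF_Task 6 = 3+12 = 15
ES_Task 7 = max(EF_Task 2=6, EF_Task 5=10) = 10; EF_Task 7 = 10+10 = 20
ES_Task 8 = max(EF_Task 5=10, EF_Task 6=15) = 15; EF_Task 8 = 15+12 = 27
ES_Task 9 = max(EF_Task 2=6, EF_Task 3=15, EF_Task 4=6, EF_Task 7=20, EF_Task 8=27) = 27; EF_Task 9 = 27+10 = 37
Expected project duration μ = 37 days. Critical path: Task 1 → Task 6 → Task 8 → Task 9.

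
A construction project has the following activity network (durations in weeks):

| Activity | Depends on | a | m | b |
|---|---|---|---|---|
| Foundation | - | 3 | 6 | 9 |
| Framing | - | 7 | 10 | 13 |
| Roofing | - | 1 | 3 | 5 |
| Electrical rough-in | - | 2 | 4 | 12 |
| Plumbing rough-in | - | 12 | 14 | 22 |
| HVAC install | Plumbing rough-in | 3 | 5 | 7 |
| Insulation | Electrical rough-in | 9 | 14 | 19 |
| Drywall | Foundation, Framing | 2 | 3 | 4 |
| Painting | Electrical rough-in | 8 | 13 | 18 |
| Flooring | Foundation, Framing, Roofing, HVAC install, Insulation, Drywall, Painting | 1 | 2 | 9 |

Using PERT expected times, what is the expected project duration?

23 weeks

te_Foundation = (3 + 4·6 + 9)/6 = 36/6 = 6
te_Framing = (7 + 4·10 + 13)/6 = 60/6 = 10
te_Roofing = (1 + 4·3 + 5)/6 = 18/6 = 3
te_Electrical rough-in = (2 + 4·4 + 12)/6 = 30/6 = 5
te_Plumbing rough-in = (12 + 4·14 + 22)/6 = 90/6 = 15
te_HVAC install = (3 + 4·5 + 7)/6 = 30/6 = 5
te_Insulation = (9 + 4·14 + 19)/6 = 84/6 = 14
te_Drywall = (2 + 4·3 + 4)/6 = 18/6 = 3
te_Painting = (8 + 4·13 + 18)/6 = 78/6 = 13
te_Flooring = (1 + 4·2 + 9)/6 = 18/6 = 3

Forward pass:
ES_Foundation = 0; EF_Foundation = 6
ES_Framing = 0; EF_Framing = 10
ES_Roofing = 0; EF_Roofing = 3
ES_Electrical rough-in = 0; EF_Electrical rough-in = 5
ES_Plumbing rough-in = 0; EF_Plumbing rough-in = 15
ES_HVAC install = 15; EF_HVAC install = 15+5 = 20
ES_Insulation = 5; EF_Insulation = 5+14 = 19
ES_Drywall = max(EF_Foundation=6, EF_Framing=10) = 10; EF_Drywall = 10+3 = 13
ES_Painting = 5; EF_Painting = 5+13 = 18
ES_Flooring = max(EF_Foundation=6, EF_Framing=10, EF_Roofing=3, EF_HVAC install=20, EF_Insulation=19, EF_Drywall=13, EF_Painting=18) = 20; EF_Flooring = 20+3 = 23
Expected project duration μ = 23 weeks. Critical path: Plumbing rough-in → HVAC install → Flooring.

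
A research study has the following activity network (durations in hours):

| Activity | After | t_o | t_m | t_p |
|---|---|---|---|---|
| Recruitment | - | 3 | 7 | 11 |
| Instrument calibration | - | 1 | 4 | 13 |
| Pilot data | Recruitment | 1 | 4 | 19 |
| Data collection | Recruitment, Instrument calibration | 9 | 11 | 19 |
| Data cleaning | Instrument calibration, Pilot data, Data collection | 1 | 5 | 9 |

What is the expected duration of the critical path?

24 hours

te_Recruitment = (3 + 4·7 + 11)/6 = 42/6 = 7
te_Instrument calibration = (1 + 4·4 + 13)/6 = 30/6 = 5
te_Pilot data = (1 + 4·4 + 19)/6 = 36/6 = 6
te_Data collection = (9 + 4·11 + 19)/6 = 72/6 = 12
te_Data cleaning = (1 + 4·5 + 9)/6 = 30/6 = 5

Forward pass:
ES_Recruitment = 0; EF_Recruitment = 7
ES_Instrument calibration = 0; EF_Instrument calibration = 5
ES_Pilot data = 7; EF_Pilot data = 7+6 = 13
ES_Data collection = max(EF_Recruitment=7, EF_Instrument calibration=5) = 7; EF_Data collection = 7+12 = 19
ES_Data cleaning = max(EF_Instrument calibration=5, EF_Pilot data=13, EF_Data collection=19) = 19; EF_Data cleaning = 19+5 = 24
Expected project duration μ = 24 hours. Critical path: Recruitment → Data collection → Data cleaning.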